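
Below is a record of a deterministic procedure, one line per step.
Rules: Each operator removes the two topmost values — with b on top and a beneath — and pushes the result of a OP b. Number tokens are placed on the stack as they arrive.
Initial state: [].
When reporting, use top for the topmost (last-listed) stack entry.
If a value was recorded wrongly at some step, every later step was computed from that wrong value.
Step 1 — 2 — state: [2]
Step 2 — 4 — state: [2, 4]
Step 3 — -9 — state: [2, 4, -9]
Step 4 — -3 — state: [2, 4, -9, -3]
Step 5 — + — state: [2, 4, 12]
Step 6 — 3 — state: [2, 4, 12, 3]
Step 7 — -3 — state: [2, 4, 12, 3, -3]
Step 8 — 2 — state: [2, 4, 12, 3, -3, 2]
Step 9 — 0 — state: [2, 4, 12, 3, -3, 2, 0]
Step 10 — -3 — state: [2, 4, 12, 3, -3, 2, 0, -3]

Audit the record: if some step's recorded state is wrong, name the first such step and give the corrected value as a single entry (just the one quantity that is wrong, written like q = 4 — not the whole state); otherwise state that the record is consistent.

Recomputing the run from the initial state:
step 1: [2]
step 2: [2, 4]
step 3: [2, 4, -9]
step 4: [2, 4, -9, -3]
step 5: [2, 4, -12]
step 6: [2, 4, -12, 3]
step 7: [2, 4, -12, 3, -3]
step 8: [2, 4, -12, 3, -3, 2]
step 9: [2, 4, -12, 3, -3, 2, 0]
step 10: [2, 4, -12, 3, -3, 2, 0, -3]
The first disagreement with the record is at step 5, where the value should be top = -12.

step 5, top = -12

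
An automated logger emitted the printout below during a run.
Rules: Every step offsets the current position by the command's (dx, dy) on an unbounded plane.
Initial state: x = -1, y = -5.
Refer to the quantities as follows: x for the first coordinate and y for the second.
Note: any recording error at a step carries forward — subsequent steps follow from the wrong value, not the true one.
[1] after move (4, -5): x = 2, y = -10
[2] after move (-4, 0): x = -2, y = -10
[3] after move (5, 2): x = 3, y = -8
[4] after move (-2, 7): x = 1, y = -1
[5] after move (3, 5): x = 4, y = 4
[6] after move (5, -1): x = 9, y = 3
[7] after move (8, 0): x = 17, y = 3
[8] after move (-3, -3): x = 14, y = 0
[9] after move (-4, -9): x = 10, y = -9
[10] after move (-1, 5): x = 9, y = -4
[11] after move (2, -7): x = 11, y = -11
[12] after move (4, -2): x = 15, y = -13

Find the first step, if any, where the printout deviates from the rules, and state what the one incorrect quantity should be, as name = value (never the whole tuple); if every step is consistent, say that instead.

step 1, x = 3

1. x = -1 + (4) = 3, y = -5 + (-5) = -10 (this is not what the printout shows)
The audit stops at step 1: the recorded entry is wrong and should be x = 3.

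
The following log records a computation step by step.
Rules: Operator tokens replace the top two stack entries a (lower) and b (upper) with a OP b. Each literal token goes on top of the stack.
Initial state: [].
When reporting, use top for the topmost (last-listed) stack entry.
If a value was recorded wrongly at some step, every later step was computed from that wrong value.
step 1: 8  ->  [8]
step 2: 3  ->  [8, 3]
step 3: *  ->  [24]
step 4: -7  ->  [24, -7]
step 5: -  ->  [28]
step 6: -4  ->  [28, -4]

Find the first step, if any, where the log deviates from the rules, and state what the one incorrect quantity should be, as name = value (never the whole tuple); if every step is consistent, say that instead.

step 5, top = 31

step 1: push 8: top = 8 -> same as recorded
step 2: push 3: top = 3 -> same as recorded
step 3: 8 * 3 = 24 -> confirmed correct
step 4: push -7: top = -7 -> agrees with the log
step 5: 24 - -7 = 31 -> first mismatch against the log
The earliest wrong entry is at step 5: it should read top = 31.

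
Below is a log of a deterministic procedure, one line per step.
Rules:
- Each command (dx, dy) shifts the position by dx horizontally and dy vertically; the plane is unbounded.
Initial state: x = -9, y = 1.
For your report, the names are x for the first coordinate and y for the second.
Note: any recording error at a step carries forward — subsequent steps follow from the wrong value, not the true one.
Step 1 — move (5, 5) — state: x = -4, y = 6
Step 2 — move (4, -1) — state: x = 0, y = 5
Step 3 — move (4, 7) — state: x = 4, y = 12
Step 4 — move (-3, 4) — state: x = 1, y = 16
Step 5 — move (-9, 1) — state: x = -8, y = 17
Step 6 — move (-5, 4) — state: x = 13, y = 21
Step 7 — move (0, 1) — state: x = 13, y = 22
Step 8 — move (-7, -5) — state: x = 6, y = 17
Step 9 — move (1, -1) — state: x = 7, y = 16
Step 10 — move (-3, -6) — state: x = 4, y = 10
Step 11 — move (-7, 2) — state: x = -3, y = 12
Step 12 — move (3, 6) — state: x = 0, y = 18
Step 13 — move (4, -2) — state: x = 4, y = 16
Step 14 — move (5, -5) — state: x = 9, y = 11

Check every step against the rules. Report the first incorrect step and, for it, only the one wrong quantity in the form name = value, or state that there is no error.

step 6, x = -13

Recomputing the run from the initial state:
step 1: x = -4, y = 6
step 2: x = 0, y = 5
step 3: x = 4, y = 12
step 4: x = 1, y = 16
step 5: x = -8, y = 17
step 6: x = -13, y = 21
step 7: x = -13, y = 22
step 8: x = -20, y = 17
step 9: x = -19, y = 16
step 10: x = -22, y = 10
step 11: x = -29, y = 12
step 12: x = -26, y = 18
step 13: x = -22, y = 16
step 14: x = -17, y = 11
The first disagreement with the log is at step 6, where the value should be x = -13.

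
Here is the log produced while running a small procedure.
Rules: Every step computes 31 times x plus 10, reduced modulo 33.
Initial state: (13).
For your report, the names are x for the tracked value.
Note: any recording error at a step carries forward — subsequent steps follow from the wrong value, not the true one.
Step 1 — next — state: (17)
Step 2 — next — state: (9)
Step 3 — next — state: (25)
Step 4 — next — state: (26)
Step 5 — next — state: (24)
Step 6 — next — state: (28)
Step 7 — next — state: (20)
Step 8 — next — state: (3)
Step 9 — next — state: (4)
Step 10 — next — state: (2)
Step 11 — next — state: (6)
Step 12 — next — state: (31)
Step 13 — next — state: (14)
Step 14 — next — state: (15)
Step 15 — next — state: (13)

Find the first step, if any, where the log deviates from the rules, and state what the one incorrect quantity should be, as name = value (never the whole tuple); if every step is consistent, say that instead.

no error

step 1: x = (31*13 + 10) mod 33 = 17 -> matches
step 2: x = (31*17 + 10) mod 33 = 9 -> no discrepancy
step 3: x = (31*9 + 10) mod 33 = 25 -> confirmed correct
step 4: x = (31*25 + 10) mod 33 = 26 -> verified
step 5: x = (31*26 + 10) mod 33 = 24 -> in agreement
step 6: x = (31*24 + 10) mod 33 = 28 -> consistent with the log
step 7: x = (31*28 + 10) mod 33 = 20 -> no discrepancy
step 8: x = (31*20 + 10) mod 33 = 3 -> no discrepancy
step 9: x = (31*3 + 10) mod 33 = 4 -> same as recorded
step 10: x = (31*4 + 10) mod 33 = 2 -> same as recorded
step 11: x = (31*2 + 10) mod 33 = 6 -> exactly as logged
step 12: x = (31*6 + 10) mod 33 = 31 -> consistent with the log
step 13: x = (31*31 + 10) mod 33 = 14 -> matches
step 14: x = (31*14 + 10) mod 33 = 15 -> checks out
step 15: x = (31*15 + 10) mod 33 = 13 -> checks out
The whole run recomputes cleanly — no discrepancies.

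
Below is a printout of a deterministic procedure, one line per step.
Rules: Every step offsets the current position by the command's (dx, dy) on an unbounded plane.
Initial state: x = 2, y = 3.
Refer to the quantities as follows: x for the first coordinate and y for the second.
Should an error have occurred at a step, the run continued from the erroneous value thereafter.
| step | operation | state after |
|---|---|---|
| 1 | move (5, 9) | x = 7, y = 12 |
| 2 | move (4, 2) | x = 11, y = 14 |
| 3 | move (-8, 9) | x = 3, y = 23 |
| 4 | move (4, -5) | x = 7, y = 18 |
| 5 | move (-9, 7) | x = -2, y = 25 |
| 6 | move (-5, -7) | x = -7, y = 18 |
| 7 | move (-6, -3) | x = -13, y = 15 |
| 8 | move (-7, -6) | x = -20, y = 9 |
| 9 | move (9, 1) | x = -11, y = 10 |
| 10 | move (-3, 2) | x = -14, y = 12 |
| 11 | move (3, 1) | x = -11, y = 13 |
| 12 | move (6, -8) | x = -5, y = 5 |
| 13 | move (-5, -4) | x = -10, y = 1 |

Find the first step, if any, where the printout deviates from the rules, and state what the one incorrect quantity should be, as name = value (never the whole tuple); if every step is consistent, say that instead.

Recomputing the run from the initial state:
step 1: x = 7, y = 12
step 2: x = 11, y = 14
step 3: x = 3, y = 23
step 4: x = 7, y = 18
step 5: x = -2, y = 25
step 6: x = -7, y = 18
step 7: x = -13, y = 15
step 8: x = -20, y = 9
step 9: x = -11, y = 10
step 10: x = -14, y = 12
step 11: x = -11, y = 13
step 12: x = -5, y = 5
step 13: x = -10, y = 1
This matches the printout at every step.

no error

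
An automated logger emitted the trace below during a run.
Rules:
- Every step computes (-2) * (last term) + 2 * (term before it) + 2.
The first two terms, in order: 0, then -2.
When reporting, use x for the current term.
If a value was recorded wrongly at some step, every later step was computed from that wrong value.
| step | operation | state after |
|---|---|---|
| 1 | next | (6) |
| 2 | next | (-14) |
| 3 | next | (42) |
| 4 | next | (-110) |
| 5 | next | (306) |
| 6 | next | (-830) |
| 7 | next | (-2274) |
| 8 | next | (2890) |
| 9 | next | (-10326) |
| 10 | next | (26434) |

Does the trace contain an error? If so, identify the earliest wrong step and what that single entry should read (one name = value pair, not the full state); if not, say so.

step 1: x = -2*(-2) + (2)*(0) + (2) = 6 -> checks out
step 2: x = -2*(6) + (2)*(-2) + (2) = -14 -> no discrepancy
step 3: x = -2*(-14) + (2)*(6) + (2) = 42 -> in agreement
step 4: x = -2*(42) + (2)*(-14) + (2) = -110 -> exactly as logged
step 5: x = -2*(-110) + (2)*(42) + (2) = 306 -> exactly as logged
step 6: x = -2*(306) + (2)*(-110) + (2) = -830 -> verified
step 7: x = -2*(-830) + (2)*(306) + (2) = 2274 -> first mismatch against the trace
The audit stops at step 7: the recorded entry is wrong and should be x = 2274.

step 7, x = 2274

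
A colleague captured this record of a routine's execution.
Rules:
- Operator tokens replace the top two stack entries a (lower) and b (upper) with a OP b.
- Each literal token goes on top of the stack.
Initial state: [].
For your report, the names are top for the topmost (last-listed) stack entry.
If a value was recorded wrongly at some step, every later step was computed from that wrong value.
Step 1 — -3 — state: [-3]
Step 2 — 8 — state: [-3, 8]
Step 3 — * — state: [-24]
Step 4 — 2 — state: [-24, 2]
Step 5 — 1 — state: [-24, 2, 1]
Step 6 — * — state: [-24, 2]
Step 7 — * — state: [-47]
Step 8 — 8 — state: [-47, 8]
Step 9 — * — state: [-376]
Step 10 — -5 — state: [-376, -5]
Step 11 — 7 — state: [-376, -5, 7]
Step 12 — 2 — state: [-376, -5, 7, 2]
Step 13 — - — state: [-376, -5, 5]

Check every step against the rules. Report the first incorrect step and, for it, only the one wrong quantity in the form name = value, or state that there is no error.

Recomputing the run from the initial state:
step 1: [-3]
step 2: [-3, 8]
step 3: [-24]
step 4: [-24, 2]
step 5: [-24, 2, 1]
step 6: [-24, 2]
step 7: [-48]
step 8: [-48, 8]
step 9: [-384]
step 10: [-384, -5]
step 11: [-384, -5, 7]
step 12: [-384, -5, 7, 2]
step 13: [-384, -5, 5]
The first disagreement with the record is at step 7, where the value should be top = -48.

step 7, top = -48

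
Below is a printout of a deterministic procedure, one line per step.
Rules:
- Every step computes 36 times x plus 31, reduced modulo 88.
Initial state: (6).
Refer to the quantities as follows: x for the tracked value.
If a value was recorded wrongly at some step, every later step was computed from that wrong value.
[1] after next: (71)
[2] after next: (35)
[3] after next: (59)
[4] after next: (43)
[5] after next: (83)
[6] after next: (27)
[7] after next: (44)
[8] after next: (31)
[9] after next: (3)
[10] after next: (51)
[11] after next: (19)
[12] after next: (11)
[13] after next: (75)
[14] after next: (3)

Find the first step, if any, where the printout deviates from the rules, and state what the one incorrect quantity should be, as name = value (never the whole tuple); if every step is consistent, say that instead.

Recomputing the run from the initial state:
step 1: x = 71
step 2: x = 35
step 3: x = 59
step 4: x = 43
step 5: x = 83
step 6: x = 27
step 7: x = 35
step 8: x = 59
step 9: x = 43
step 10: x = 83
step 11: x = 27
step 12: x = 35
step 13: x = 59
step 14: x = 43
The first disagreement with the printout is at step 7, where the value should be x = 35.

step 7, x = 35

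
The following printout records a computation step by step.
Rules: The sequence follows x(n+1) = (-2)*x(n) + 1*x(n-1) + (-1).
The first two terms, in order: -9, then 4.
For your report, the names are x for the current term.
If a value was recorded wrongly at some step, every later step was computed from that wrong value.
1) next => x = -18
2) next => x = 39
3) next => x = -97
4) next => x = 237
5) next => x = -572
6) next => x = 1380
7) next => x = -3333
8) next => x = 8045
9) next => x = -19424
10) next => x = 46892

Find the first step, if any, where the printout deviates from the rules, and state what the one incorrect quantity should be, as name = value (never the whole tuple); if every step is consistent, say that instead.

step 4, x = 232

Step 1: x = -2*(4) + (1)*(-9) + (-1) = -18 — no discrepancy.
Step 2: x = -2*(-18) + (1)*(4) + (-1) = 39 — confirmed correct.
Step 3: x = -2*(39) + (1)*(-18) + (-1) = -97 — in agreement.
Step 4: x = -2*(-97) + (1)*(39) + (-1) = 232 — the printout disagrees here.
The audit stops at step 4: the recorded entry is wrong and should be x = 232.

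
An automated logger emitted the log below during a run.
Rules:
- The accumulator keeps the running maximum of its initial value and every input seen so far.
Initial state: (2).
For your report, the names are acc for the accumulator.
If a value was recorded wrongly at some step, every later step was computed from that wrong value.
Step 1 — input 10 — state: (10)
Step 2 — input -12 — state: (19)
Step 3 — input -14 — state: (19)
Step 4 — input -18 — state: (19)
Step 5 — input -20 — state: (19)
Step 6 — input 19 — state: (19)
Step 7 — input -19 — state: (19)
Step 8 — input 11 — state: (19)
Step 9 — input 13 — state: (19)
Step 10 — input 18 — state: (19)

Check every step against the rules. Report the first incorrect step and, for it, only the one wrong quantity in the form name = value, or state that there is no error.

1. acc = max(2, 10) = 10 (in agreement)
2. acc = max(10, -12) = 10 (a discrepancy with the log)
That makes step 2 the first incorrect line — acc = 10 is what it should show.

step 2, acc = 10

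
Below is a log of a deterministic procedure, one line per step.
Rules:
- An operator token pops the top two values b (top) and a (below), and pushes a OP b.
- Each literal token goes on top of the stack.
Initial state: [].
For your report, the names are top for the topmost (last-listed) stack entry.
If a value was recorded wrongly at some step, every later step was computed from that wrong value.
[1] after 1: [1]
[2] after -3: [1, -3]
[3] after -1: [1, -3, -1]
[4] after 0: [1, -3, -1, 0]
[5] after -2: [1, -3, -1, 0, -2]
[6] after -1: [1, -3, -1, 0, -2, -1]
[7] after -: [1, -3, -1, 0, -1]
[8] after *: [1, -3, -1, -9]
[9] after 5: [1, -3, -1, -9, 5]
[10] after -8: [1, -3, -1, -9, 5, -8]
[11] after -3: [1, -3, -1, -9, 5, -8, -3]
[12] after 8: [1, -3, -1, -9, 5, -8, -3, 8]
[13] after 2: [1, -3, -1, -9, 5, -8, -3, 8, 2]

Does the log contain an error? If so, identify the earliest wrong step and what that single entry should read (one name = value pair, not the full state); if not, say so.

step 8, top = 0

Recomputing the run from the initial state:
step 1: [1]
step 2: [1, -3]
step 3: [1, -3, -1]
step 4: [1, -3, -1, 0]
step 5: [1, -3, -1, 0, -2]
step 6: [1, -3, -1, 0, -2, -1]
step 7: [1, -3, -1, 0, -1]
step 8: [1, -3, -1, 0]
step 9: [1, -3, -1, 0, 5]
step 10: [1, -3, -1, 0, 5, -8]
step 11: [1, -3, -1, 0, 5, -8, -3]
step 12: [1, -3, -1, 0, 5, -8, -3, 8]
step 13: [1, -3, -1, 0, 5, -8, -3, 8, 2]
The first disagreement with the log is at step 8, where the value should be top = 0.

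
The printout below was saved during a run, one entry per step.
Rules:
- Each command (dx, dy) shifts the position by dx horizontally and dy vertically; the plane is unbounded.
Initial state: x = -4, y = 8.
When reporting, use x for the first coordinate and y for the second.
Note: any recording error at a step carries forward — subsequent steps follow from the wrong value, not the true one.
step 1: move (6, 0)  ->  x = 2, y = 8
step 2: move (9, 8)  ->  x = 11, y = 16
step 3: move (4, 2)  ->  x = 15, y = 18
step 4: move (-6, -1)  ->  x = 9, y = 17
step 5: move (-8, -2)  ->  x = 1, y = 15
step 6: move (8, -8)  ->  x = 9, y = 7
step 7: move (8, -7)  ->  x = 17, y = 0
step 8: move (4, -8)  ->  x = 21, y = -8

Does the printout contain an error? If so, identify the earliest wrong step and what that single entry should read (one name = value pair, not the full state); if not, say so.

no error

Recomputing the run from the initial state:
step 1: x = 2, y = 8
step 2: x = 11, y = 16
step 3: x = 15, y = 18
step 4: x = 9, y = 17
step 5: x = 1, y = 15
step 6: x = 9, y = 7
step 7: x = 17, y = 0
step 8: x = 21, y = -8
This matches the printout at every step.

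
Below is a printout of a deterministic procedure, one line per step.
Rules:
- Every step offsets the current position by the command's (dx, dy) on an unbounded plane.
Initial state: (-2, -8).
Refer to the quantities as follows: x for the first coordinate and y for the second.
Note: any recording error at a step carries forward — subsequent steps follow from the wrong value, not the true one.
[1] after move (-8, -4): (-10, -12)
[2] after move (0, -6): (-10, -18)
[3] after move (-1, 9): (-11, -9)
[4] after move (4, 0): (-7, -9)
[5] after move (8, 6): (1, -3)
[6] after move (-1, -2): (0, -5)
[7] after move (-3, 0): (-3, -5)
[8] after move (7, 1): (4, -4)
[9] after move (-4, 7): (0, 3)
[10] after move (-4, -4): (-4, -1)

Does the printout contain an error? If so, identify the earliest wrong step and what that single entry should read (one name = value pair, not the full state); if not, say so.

no error

step 1: x = -2 + (-8) = -10, y = -8 + (-4) = -12 -> exactly as logged
step 2: x = -10 + (0) = -10, y = -12 + (-6) = -18 -> exactly as logged
step 3: x = -10 + (-1) = -11, y = -18 + (9) = -9 -> same as recorded
step 4: x = -11 + (4) = -7, y = -9 + (0) = -9 -> checks out
step 5: x = -7 + (8) = 1, y = -9 + (6) = -3 -> verified
step 6: x = 1 + (-1) = 0, y = -3 + (-2) = -5 -> exactly as logged
step 7: x = 0 + (-3) = -3, y = -5 + (0) = -5 -> agrees with the printout
step 8: x = -3 + (7) = 4, y = -5 + (1) = -4 -> exactly as logged
step 9: x = 4 + (-4) = 0, y = -4 + (7) = 3 -> agrees with the printout
step 10: x = 0 + (-4) = -4, y = 3 + (-4) = -1 -> consistent with the printout
The recomputation confirms every line.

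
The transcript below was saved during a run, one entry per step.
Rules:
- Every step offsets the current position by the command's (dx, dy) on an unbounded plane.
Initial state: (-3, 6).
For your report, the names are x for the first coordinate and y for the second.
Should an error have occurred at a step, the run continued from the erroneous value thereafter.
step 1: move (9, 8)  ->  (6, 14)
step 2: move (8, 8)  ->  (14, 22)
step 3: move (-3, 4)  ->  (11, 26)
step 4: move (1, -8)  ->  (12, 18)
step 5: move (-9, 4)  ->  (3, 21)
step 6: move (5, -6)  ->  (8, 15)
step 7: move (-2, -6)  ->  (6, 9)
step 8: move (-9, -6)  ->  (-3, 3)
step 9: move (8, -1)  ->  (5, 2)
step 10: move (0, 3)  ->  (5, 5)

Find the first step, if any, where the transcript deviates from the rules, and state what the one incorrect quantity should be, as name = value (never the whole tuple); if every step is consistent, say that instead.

Recomputing the run from the initial state:
step 1: x = 6, y = 14
step 2: x = 14, y = 22
step 3: x = 11, y = 26
step 4: x = 12, y = 18
step 5: x = 3, y = 22
step 6: x = 8, y = 16
step 7: x = 6, y = 10
step 8: x = -3, y = 4
step 9: x = 5, y = 3
step 10: x = 5, y = 6
The first disagreement with the transcript is at step 5, where the value should be y = 22.

step 5, y = 22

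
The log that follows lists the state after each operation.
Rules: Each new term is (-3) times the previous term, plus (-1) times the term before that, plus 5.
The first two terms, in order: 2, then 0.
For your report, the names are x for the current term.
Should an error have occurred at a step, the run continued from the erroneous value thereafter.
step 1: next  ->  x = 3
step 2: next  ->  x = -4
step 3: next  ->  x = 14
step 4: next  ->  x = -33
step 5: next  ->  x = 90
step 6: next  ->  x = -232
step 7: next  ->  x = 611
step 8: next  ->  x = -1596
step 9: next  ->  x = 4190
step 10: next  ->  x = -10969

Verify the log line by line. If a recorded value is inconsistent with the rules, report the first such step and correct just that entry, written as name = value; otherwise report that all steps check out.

step 9, x = 4182

Recomputing the run from the initial state:
step 1: x = 3
step 2: x = -4
step 3: x = 14
step 4: x = -33
step 5: x = 90
step 6: x = -232
step 7: x = 611
step 8: x = -1596
step 9: x = 4182
step 10: x = -10945
The first disagreement with the log is at step 9, where the value should be x = 4182.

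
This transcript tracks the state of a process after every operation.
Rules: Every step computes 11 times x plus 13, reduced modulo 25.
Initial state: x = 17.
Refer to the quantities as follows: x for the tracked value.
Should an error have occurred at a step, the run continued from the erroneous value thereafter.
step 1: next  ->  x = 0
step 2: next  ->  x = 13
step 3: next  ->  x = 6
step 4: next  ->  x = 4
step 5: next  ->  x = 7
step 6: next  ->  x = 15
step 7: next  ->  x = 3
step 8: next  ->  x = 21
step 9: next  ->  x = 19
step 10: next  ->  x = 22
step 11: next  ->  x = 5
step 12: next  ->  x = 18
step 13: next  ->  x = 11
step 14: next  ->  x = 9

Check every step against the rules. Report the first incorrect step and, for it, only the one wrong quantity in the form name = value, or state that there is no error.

Step 1: x = (11*17 + 13) mod 25 = 0 — no discrepancy.
Step 2: x = (11*0 + 13) mod 25 = 13 — same as recorded.
Step 3: x = (11*13 + 13) mod 25 = 6 — checks out.
Step 4: x = (11*6 + 13) mod 25 = 4 — matches.
Step 5: x = (11*4 + 13) mod 25 = 7 — agrees with the transcript.
Step 6: x = (11*7 + 13) mod 25 = 15 — no discrepancy.
Step 7: x = (11*15 + 13) mod 25 = 3 — checks out.
Step 8: x = (11*3 + 13) mod 25 = 21 — exactly as logged.
Step 9: x = (11*21 + 13) mod 25 = 19 — same as recorded.
Step 10: x = (11*19 + 13) mod 25 = 22 — verified.
Step 11: x = (11*22 + 13) mod 25 = 5 — agrees with the transcript.
Step 12: x = (11*5 + 13) mod 25 = 18 — matches.
Step 13: x = (11*18 + 13) mod 25 = 11 — matches.
Step 14: x = (11*11 + 13) mod 25 = 9 — checks out.
Nothing is out of place; the run is error-free.

no error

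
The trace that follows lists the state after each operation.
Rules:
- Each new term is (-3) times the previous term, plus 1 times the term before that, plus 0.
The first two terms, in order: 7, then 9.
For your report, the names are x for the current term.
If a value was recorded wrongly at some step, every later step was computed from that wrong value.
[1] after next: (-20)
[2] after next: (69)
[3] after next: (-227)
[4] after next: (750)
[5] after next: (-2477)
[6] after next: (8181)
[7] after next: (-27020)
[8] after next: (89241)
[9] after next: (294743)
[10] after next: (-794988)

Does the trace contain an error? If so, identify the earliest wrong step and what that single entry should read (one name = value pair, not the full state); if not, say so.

step 9, x = -294743

1. x = -3*(9) + (1)*(7) + (0) = -20 (exactly as logged)
2. x = -3*(-20) + (1)*(9) + (0) = 69 (consistent with the trace)
3. x = -3*(69) + (1)*(-20) + (0) = -227 (verified)
4. x = -3*(-227) + (1)*(69) + (0) = 750 (in agreement)
5. x = -3*(750) + (1)*(-227) + (0) = -2477 (verified)
6. x = -3*(-2477) + (1)*(750) + (0) = 8181 (agrees with the trace)
7. x = -3*(8181) + (1)*(-2477) + (0) = -27020 (verified)
8. x = -3*(-27020) + (1)*(8181) + (0) = 89241 (confirmed correct)
9. x = -3*(89241) + (1)*(-27020) + (0) = -294743 (a discrepancy with the trace)
Step 9 is the first one off; corrected, x = -294743.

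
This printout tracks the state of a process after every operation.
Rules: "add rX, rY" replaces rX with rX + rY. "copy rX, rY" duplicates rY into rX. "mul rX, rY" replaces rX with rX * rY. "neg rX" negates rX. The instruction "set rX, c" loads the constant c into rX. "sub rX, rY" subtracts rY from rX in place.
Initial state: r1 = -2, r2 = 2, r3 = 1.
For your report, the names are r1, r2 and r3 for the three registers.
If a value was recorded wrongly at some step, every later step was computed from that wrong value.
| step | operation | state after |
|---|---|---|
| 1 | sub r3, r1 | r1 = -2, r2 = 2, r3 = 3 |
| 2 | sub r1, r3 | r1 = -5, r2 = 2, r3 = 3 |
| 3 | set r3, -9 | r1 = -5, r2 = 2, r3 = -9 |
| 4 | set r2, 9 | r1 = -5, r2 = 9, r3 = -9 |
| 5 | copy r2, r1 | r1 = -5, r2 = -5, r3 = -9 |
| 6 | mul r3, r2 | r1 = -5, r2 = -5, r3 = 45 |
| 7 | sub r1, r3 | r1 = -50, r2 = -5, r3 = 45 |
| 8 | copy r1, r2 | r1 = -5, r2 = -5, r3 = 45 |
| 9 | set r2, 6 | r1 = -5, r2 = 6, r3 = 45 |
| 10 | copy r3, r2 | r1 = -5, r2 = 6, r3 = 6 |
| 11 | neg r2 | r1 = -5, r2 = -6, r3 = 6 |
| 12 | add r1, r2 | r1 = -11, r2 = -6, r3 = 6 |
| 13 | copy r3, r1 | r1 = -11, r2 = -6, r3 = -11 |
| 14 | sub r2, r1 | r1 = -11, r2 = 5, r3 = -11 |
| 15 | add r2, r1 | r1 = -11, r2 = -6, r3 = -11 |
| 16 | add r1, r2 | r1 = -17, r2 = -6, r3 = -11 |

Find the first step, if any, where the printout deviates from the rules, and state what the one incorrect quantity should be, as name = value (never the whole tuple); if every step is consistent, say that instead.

1. r3 = 1 - -2 = 3 (exactly as logged)
2. r1 = -2 - 3 = -5 (consistent with the printout)
3. r3 = -9 (same as recorded)
4. r2 = 9 (agrees with the printout)
5. r2 = -5 (agrees with the printout)
6. r3 = -9 * -5 = 45 (checks out)
7. r1 = -5 - 45 = -50 (same as recorded)
8. r1 = -5 (in agreement)
9. r2 = 6 (checks out)
10. r3 = 6 (exactly as logged)
11. r2 = -(6) = -6 (same as recorded)
12. r1 = -5 + -6 = -11 (matches)
13. r3 = -11 (consistent with the printout)
14. r2 = -6 - -11 = 5 (matches)
15. r2 = 5 + -11 = -6 (verified)
16. r1 = -11 + -6 = -17 (in agreement)
Every step is consistent.

no error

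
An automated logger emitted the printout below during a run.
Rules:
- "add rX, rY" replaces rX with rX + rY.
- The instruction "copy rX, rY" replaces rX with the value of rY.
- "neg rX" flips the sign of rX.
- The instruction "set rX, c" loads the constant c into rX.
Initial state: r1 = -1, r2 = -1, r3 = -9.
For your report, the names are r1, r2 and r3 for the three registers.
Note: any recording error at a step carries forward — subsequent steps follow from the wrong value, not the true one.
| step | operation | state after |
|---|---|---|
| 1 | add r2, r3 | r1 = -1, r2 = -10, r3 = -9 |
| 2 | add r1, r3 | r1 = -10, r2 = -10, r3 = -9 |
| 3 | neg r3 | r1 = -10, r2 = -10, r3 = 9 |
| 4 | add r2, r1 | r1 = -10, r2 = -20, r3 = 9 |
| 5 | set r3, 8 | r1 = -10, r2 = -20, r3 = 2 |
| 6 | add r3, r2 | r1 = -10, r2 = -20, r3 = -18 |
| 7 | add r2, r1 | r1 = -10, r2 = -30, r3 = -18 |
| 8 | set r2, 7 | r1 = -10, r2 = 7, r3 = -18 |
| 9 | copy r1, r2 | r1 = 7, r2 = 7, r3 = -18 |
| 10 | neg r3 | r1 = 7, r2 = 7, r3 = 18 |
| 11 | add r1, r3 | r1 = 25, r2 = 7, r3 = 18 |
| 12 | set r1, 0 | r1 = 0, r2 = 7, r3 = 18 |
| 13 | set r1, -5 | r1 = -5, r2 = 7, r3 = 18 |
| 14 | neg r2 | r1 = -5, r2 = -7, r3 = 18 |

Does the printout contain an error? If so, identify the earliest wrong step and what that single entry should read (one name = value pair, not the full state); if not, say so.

step 1: r2 = -1 + -9 = -10 -> consistent with the printout
step 2: r1 = -1 + -9 = -10 -> in agreement
step 3: r3 = -(-9) = 9 -> exactly as logged
step 4: r2 = -10 + -10 = -20 -> no discrepancy
step 5: r3 = 8 -> the recorded entry deviates here
First deviation found at step 5; the corrected entry is r3 = 8.

step 5, r3 = 8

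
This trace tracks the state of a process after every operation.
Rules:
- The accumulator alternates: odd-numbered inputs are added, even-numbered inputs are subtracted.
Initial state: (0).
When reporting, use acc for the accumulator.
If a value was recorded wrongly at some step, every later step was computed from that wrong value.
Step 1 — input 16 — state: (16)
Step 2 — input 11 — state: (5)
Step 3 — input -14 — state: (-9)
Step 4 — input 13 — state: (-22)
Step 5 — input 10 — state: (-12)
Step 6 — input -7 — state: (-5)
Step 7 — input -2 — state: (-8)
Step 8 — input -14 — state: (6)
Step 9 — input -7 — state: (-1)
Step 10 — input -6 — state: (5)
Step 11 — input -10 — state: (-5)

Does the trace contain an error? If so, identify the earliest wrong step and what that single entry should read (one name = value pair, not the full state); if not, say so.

Recomputing the run from the initial state:
step 1: acc = 16
step 2: acc = 5
step 3: acc = -9
step 4: acc = -22
step 5: acc = -12
step 6: acc = -5
step 7: acc = -7
step 8: acc = 7
step 9: acc = 0
step 10: acc = 6
step 11: acc = -4
The first disagreement with the trace is at step 7, where the value should be acc = -7.

step 7, acc = -7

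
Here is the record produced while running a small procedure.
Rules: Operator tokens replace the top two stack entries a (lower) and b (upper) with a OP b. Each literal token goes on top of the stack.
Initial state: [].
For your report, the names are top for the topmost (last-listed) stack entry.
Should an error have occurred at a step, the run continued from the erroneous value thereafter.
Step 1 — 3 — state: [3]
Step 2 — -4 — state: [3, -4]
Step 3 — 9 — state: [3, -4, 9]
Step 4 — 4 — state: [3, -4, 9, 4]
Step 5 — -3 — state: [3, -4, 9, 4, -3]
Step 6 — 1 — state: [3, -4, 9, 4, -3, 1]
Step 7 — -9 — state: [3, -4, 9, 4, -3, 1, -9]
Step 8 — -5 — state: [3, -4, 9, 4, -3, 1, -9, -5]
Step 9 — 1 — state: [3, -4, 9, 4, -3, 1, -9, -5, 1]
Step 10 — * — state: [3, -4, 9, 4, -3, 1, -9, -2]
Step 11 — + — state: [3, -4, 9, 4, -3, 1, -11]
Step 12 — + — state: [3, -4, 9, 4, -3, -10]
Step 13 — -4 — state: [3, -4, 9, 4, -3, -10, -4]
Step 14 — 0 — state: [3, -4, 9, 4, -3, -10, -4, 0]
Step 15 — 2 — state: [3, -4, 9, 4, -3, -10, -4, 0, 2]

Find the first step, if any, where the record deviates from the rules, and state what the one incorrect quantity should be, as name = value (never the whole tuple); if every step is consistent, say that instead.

Recomputing the run from the initial state:
step 1: [3]
step 2: [3, -4]
step 3: [3, -4, 9]
step 4: [3, -4, 9, 4]
step 5: [3, -4, 9, 4, -3]
step 6: [3, -4, 9, 4, -3, 1]
step 7: [3, -4, 9, 4, -3, 1, -9]
step 8: [3, -4, 9, 4, -3, 1, -9, -5]
step 9: [3, -4, 9, 4, -3, 1, -9, -5, 1]
step 10: [3, -4, 9, 4, -3, 1, -9, -5]
step 11: [3, -4, 9, 4, -3, 1, -14]
step 12: [3, -4, 9, 4, -3, -13]
step 13: [3, -4, 9, 4, -3, -13, -4]
step 14: [3, -4, 9, 4, -3, -13, -4, 0]
step 15: [3, -4, 9, 4, -3, -13, -4, 0, 2]
The first disagreement with the record is at step 10, where the value should be top = -5.

step 10, top = -5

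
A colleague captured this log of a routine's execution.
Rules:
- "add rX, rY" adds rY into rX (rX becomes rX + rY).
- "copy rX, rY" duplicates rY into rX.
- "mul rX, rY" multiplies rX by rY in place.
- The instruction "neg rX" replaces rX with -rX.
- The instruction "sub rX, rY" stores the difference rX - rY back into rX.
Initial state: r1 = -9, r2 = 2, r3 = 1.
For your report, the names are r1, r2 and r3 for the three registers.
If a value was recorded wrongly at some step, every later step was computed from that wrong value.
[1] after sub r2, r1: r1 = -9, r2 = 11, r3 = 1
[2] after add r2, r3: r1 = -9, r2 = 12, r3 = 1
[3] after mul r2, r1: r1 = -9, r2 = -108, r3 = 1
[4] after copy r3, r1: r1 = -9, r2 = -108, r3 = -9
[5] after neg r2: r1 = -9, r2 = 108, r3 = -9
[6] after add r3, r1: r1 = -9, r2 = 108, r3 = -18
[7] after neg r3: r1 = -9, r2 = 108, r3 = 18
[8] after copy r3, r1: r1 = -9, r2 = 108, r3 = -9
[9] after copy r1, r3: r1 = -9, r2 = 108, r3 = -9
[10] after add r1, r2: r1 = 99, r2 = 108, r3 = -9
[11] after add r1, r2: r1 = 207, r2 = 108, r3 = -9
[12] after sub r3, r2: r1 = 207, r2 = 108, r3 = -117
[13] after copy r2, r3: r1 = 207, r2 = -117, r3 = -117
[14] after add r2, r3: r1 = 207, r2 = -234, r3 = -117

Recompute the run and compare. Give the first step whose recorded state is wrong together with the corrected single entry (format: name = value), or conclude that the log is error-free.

no error

Recomputing the run from the initial state:
step 1: r1 = -9, r2 = 11, r3 = 1
step 2: r1 = -9, r2 = 12, r3 = 1
step 3: r1 = -9, r2 = -108, r3 = 1
step 4: r1 = -9, r2 = -108, r3 = -9
step 5: r1 = -9, r2 = 108, r3 = -9
step 6: r1 = -9, r2 = 108, r3 = -18
step 7: r1 = -9, r2 = 108, r3 = 18
step 8: r1 = -9, r2 = 108, r3 = -9
step 9: r1 = -9, r2 = 108, r3 = -9
step 10: r1 = 99, r2 = 108, r3 = -9
step 11: r1 = 207, r2 = 108, r3 = -9
step 12: r1 = 207, r2 = 108, r3 = -117
step 13: r1 = 207, r2 = -117, r3 = -117
step 14: r1 = 207, r2 = -234, r3 = -117
This matches the log at every step.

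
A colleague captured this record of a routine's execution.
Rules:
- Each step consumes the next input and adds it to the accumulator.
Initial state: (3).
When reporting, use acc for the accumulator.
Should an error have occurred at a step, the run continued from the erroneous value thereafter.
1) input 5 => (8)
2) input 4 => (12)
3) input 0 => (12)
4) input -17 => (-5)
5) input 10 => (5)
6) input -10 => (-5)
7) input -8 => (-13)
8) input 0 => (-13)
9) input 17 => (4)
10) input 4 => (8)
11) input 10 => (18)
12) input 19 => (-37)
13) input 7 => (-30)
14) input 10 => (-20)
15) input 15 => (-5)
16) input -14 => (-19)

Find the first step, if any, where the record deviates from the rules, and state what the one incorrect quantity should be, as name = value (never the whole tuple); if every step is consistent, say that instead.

Recomputing the run from the initial state:
step 1: acc = 8
step 2: acc = 12
step 3: acc = 12
step 4: acc = -5
step 5: acc = 5
step 6: acc = -5
step 7: acc = -13
step 8: acc = -13
step 9: acc = 4
step 10: acc = 8
step 11: acc = 18
step 12: acc = 37
step 13: acc = 44
step 14: acc = 54
step 15: acc = 69
step 16: acc = 55
The first disagreement with the record is at step 12, where the value should be acc = 37.

step 12, acc = 37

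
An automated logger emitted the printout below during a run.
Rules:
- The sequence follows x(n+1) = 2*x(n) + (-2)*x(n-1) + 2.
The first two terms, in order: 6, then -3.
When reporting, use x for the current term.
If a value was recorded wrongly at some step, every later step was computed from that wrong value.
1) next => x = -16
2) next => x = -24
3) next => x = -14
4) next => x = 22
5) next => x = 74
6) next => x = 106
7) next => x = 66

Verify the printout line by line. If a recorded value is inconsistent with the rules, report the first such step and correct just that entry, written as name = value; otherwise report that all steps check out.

no error

1. x = 2*(-3) + (-2)*(6) + (2) = -16 (agrees with the printout)
2. x = 2*(-16) + (-2)*(-3) + (2) = -24 (agrees with the printout)
3. x = 2*(-24) + (-2)*(-16) + (2) = -14 (exactly as logged)
4. x = 2*(-14) + (-2)*(-24) + (2) = 22 (checks out)
5. x = 2*(22) + (-2)*(-14) + (2) = 74 (exactly as logged)
6. x = 2*(74) + (-2)*(22) + (2) = 106 (matches)
7. x = 2*(106) + (-2)*(74) + (2) = 66 (consistent with the printout)
The recomputation confirms every line.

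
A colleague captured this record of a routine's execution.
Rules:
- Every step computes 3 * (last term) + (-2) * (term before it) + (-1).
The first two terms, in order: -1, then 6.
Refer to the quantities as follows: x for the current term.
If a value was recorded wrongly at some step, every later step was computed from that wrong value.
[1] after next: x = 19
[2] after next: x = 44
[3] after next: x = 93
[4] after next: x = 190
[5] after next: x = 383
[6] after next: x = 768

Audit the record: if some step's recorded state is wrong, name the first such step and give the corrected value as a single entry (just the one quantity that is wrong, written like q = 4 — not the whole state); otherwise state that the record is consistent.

no error

Recomputing the run from the initial state:
step 1: x = 19
step 2: x = 44
step 3: x = 93
step 4: x = 190
step 5: x = 383
step 6: x = 768
This matches the record at every step.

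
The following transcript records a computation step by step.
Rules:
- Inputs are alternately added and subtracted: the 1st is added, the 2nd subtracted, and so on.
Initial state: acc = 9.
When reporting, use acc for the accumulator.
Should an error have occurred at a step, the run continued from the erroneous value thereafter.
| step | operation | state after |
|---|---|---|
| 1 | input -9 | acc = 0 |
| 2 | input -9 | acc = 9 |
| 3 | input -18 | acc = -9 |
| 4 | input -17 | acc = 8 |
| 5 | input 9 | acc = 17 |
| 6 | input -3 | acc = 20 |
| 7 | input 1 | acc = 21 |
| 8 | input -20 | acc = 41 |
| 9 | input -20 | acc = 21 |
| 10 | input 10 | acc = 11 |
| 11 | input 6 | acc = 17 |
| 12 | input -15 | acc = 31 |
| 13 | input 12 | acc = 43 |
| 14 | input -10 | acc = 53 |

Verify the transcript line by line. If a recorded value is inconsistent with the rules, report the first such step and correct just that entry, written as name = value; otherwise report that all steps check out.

step 12, acc = 32

Recomputing the run from the initial state:
step 1: acc = 0
step 2: acc = 9
step 3: acc = -9
step 4: acc = 8
step 5: acc = 17
step 6: acc = 20
step 7: acc = 21
step 8: acc = 41
step 9: acc = 21
step 10: acc = 11
step 11: acc = 17
step 12: acc = 32
step 13: acc = 44
step 14: acc = 54
The first disagreement with the transcript is at step 12, where the value should be acc = 32.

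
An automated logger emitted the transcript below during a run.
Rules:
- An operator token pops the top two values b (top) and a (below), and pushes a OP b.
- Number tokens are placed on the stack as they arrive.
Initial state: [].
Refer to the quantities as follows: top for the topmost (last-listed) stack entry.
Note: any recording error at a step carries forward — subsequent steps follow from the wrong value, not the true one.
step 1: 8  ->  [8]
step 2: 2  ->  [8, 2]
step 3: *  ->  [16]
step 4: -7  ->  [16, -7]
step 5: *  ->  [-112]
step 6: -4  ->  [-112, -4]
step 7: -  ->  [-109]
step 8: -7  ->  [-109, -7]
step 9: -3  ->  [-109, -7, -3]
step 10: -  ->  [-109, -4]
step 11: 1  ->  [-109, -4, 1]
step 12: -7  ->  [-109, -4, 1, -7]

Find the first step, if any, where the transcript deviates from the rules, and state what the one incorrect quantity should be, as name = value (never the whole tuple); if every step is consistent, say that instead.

Recomputing the run from the initial state:
step 1: [8]
step 2: [8, 2]
step 3: [16]
step 4: [16, -7]
step 5: [-112]
step 6: [-112, -4]
step 7: [-108]
step 8: [-108, -7]
step 9: [-108, -7, -3]
step 10: [-108, -4]
step 11: [-108, -4, 1]
step 12: [-108, -4, 1, -7]
The first disagreement with the transcript is at step 7, where the value should be top = -108.

step 7, top = -108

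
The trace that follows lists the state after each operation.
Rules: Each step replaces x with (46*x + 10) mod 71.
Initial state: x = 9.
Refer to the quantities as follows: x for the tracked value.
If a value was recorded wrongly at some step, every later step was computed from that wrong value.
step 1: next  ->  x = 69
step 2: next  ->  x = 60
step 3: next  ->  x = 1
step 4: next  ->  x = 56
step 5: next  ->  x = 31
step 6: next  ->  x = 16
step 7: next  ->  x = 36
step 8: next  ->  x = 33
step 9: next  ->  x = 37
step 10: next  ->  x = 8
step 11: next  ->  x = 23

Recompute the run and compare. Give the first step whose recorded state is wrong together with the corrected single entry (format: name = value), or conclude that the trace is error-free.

step 5, x = 30

1. x = (46*9 + 10) mod 71 = 69 (checks out)
2. x = (46*69 + 10) mod 71 = 60 (verified)
3. x = (46*60 + 10) mod 71 = 1 (agrees with the trace)
4. x = (46*1 + 10) mod 71 = 56 (consistent with the trace)
5. x = (46*56 + 10) mod 71 = 30 (the trace disagrees here)
The audit stops at step 5: the recorded entry is wrong and should be x = 30.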